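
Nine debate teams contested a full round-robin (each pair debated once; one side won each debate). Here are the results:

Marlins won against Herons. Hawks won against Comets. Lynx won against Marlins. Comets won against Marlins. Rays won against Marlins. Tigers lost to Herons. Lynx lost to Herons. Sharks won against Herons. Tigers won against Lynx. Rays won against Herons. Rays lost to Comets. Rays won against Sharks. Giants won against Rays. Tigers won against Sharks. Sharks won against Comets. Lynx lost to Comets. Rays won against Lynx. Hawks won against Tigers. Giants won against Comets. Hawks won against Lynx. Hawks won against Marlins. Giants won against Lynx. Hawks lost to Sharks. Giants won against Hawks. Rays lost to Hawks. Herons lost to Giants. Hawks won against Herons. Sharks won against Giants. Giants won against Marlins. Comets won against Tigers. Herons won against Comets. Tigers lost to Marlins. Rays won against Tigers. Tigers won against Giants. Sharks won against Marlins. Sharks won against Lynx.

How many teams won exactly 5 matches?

Win totals: Tigers 3, Comets 4, Sharks 6, Giants 6, Marlins 2, Rays 5, Lynx 1, Hawks 6, Herons 3.
Exactly 5: Rays — 1 team.

1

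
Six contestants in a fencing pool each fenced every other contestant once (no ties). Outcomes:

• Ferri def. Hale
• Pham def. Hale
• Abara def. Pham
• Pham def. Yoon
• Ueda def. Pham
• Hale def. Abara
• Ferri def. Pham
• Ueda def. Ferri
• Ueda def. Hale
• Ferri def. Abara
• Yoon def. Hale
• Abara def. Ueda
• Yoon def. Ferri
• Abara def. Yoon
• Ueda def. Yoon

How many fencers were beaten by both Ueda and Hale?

0

Ueda beat: Yoon, Pham, Hale, Ferri.
Hale beat: Abara.
No one was beaten by both.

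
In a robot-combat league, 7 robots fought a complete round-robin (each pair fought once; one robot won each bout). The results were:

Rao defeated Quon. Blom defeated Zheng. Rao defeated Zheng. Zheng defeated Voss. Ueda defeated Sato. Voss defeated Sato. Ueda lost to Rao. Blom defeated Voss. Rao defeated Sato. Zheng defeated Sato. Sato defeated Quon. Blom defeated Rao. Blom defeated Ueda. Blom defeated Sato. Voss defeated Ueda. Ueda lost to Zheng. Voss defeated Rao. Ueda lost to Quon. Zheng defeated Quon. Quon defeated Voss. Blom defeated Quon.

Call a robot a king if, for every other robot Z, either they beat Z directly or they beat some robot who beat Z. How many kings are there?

1

Sato cannot reach Zheng, Blom, Rao in two steps.
Ueda cannot reach Zheng, Blom, Rao, Voss in two steps.
Quon cannot reach Zheng, Blom in two steps.
Zheng cannot reach Blom in two steps.
Blom reaches everyone (king).
Rao cannot reach Blom in two steps.
Voss cannot reach Blom in two steps.
Kings: Blom — 1.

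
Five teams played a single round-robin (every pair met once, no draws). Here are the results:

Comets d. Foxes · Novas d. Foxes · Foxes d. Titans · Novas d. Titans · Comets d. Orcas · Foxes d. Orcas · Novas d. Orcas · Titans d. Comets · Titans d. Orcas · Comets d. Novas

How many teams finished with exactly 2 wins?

Win totals: Orcas 0, Foxes 2, Titans 2, Comets 3, Novas 3.
Exactly 2: Foxes, Titans — 2 teams.

2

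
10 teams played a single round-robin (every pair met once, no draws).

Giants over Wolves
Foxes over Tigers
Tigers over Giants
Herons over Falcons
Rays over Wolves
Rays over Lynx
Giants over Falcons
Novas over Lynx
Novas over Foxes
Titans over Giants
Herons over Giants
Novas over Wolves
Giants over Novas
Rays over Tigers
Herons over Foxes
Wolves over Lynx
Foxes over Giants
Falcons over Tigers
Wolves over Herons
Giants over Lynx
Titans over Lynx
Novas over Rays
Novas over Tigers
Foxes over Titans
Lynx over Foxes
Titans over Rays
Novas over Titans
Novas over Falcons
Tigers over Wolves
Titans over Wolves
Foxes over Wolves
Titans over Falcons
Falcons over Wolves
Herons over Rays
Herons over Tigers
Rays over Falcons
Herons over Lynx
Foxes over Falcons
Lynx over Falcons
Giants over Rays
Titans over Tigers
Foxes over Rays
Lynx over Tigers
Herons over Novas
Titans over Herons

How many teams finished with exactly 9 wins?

0

Win totals: Tigers 2, Rays 4, Falcons 2, Wolves 2, Herons 7, Novas 7, Foxes 6, Giants 5, Lynx 3, Titans 7.
No team has exactly 9 wins.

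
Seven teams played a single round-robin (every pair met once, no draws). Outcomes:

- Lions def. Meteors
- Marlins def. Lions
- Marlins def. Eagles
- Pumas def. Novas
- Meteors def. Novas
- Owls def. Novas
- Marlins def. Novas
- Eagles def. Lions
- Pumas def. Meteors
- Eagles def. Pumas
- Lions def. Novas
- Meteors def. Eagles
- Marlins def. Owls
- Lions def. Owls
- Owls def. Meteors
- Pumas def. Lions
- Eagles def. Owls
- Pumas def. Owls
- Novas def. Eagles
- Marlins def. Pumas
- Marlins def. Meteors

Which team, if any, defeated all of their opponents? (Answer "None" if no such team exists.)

Marlins

Marlins has 6 wins out of 6 opponents — a perfect record.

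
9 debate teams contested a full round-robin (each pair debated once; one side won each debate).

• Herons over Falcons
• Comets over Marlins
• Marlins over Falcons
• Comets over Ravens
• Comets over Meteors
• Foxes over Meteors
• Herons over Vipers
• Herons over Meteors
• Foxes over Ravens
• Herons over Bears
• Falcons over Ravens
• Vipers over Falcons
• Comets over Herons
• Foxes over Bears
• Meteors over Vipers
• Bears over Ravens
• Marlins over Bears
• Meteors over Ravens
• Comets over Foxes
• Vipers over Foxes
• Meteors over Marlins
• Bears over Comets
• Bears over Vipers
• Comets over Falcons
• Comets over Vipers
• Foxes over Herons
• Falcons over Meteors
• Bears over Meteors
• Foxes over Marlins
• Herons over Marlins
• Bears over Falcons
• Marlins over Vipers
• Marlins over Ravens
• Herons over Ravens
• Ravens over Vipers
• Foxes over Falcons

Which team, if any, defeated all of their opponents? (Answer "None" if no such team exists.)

Highest win total is Comets with 7 (out of 8 possible).
Comets lost to Bears, so no team went undefeated.

None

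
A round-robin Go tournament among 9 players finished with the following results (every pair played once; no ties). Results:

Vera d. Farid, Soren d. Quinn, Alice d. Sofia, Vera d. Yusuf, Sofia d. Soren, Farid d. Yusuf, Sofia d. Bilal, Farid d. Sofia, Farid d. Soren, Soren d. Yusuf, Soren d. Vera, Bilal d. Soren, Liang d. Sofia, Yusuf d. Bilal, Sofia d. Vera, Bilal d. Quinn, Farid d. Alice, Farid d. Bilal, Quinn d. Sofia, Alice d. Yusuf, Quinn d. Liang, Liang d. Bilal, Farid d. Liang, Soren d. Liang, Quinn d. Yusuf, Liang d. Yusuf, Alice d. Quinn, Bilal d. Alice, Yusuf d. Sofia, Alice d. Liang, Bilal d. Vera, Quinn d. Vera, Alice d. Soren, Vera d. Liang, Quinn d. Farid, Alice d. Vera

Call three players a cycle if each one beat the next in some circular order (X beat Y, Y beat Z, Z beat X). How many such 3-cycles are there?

22

Win totals: Alice 6, Bilal 4, Yusuf 2, Quinn 5, Farid 6, Vera 3, Soren 4, Sofia 3, Liang 3.
A player with w wins dominates both others in C(w,2) triples; summing gives 15 + 6 + 1 + 10 + 15 + 3 + 6 + 3 + 3 = 62 transitive triples.
Total triples C(9,3) = 84, so cyclic triples = 84 − 62 = 22.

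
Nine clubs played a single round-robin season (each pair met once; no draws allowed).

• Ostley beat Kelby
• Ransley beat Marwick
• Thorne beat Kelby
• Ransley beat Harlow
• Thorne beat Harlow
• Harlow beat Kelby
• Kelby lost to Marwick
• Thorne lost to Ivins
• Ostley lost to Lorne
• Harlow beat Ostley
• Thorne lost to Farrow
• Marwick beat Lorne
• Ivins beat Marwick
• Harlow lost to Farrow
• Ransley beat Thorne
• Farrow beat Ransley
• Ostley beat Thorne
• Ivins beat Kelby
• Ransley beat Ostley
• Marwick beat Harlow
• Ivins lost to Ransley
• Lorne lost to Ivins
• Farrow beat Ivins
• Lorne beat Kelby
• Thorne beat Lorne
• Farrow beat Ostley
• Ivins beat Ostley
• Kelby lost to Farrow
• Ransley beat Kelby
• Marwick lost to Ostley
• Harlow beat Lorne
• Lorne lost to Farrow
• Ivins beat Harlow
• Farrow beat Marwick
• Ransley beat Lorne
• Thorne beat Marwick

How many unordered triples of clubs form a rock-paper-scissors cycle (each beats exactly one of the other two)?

4

Win totals: Farrow 8, Ransley 7, Ivins 6, Harlow 3, Marwick 3, Kelby 0, Lorne 2, Ostley 3, Thorne 4.
A club with w wins dominates both others in C(w,2) triples; summing gives 28 + 21 + 15 + 3 + 3 + 0 + 1 + 3 + 6 = 80 transitive triples.
Total triples C(9,3) = 84, so cyclic triples = 84 − 80 = 4.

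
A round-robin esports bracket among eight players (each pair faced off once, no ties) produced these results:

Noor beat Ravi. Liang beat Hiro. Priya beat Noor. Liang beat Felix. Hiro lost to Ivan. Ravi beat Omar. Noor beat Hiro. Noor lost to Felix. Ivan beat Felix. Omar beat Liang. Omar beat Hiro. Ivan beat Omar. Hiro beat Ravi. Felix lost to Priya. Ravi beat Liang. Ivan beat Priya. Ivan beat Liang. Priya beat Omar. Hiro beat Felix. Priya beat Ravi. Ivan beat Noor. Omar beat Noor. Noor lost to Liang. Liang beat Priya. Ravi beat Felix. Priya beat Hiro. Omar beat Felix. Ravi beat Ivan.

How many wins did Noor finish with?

2

Noor's results: beat Hiro, Ravi; lost to Omar, Priya, Ivan, Liang, Felix.
That is 2 wins.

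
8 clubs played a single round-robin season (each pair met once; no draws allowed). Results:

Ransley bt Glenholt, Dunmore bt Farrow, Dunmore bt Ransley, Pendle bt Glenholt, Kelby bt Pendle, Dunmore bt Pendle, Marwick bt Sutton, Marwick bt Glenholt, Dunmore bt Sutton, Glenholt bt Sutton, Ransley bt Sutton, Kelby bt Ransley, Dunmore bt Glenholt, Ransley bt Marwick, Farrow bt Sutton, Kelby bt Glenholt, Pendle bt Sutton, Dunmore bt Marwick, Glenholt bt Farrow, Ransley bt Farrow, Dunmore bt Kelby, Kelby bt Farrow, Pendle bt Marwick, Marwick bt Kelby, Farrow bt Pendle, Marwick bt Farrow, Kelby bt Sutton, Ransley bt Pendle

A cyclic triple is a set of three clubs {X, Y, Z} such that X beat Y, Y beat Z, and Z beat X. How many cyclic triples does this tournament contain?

Win totals: Dunmore 7, Pendle 3, Kelby 5, Farrow 2, Ransley 5, Glenholt 2, Marwick 4, Sutton 0.
A club with w wins dominates both others in C(w,2) triples; summing gives 21 + 3 + 10 + 1 + 10 + 1 + 6 + 0 = 52 transitive triples.
Total triples C(8,3) = 56, so cyclic triples = 56 − 52 = 4.

4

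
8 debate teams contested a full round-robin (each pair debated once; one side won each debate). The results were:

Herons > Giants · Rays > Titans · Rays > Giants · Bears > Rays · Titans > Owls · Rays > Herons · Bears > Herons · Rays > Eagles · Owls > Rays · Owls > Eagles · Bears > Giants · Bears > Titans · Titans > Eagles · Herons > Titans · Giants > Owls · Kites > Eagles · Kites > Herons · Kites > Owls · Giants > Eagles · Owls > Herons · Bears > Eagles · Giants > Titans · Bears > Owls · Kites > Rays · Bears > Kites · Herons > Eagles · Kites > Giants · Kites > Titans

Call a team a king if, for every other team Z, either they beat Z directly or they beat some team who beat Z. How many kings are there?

Giants cannot reach Bears, Kites in two steps.
Owls cannot reach Bears, Kites in two steps.
Rays cannot reach Bears, Kites in two steps.
Eagles cannot reach Giants, Owls, Rays, Herons, Bears, Titans, Kites in two steps.
Herons cannot reach Rays, Bears, Kites in two steps.
Bears reaches everyone (king).
Titans cannot reach Giants, Bears, Kites in two steps.
Kites cannot reach Bears in two steps.
Kings: Bears — 1.

1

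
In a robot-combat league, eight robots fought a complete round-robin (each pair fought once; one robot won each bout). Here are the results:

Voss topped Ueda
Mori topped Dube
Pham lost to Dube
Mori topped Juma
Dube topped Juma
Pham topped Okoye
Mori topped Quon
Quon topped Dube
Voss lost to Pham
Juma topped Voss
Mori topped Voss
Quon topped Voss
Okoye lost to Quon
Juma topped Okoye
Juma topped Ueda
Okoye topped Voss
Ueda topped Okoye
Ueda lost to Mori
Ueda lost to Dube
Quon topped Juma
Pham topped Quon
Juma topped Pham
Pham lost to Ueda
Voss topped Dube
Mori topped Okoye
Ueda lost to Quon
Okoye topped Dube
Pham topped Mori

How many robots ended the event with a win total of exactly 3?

Win totals: Juma 4, Quon 5, Mori 6, Dube 3, Okoye 2, Voss 2, Pham 4, Ueda 2.
Exactly 3: Dube — 1 robot.

1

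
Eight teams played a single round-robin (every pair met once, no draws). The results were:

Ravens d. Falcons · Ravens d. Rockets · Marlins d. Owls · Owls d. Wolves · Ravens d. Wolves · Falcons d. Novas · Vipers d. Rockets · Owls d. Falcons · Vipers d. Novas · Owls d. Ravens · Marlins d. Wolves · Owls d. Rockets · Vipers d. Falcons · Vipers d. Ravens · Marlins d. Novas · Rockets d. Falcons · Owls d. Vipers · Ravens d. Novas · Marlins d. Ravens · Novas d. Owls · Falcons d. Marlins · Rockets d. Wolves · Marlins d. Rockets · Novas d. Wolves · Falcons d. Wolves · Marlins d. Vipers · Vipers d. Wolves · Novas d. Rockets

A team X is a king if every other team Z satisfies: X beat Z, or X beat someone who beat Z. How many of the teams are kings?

4

Marlins reaches everyone (king).
Ravens cannot reach Vipers in two steps.
Owls reaches everyone (king).
Novas cannot reach Marlins in two steps.
Wolves cannot reach Marlins, Ravens, Owls, Novas, Rockets, Vipers, Falcons in two steps.
Rockets cannot reach Ravens, Owls, Vipers in two steps.
Vipers reaches everyone (king).
Falcons reaches everyone (king).
Kings: Marlins, Owls, Vipers, Falcons — 4.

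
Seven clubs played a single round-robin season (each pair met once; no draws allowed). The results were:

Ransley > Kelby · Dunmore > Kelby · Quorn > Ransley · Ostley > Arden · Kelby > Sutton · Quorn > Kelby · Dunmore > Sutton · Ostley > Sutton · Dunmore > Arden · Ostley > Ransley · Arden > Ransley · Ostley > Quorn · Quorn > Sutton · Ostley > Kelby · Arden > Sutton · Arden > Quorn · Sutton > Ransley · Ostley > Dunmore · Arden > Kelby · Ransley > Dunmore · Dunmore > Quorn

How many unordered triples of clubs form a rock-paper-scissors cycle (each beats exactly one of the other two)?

4

Win totals: Ostley 6, Arden 4, Sutton 1, Dunmore 4, Quorn 3, Kelby 1, Ransley 2.
A club with w wins dominates both others in C(w,2) triples; summing gives 15 + 6 + 0 + 6 + 3 + 0 + 1 = 31 transitive triples.
Total triples C(7,3) = 35, so cyclic triples = 35 − 31 = 4.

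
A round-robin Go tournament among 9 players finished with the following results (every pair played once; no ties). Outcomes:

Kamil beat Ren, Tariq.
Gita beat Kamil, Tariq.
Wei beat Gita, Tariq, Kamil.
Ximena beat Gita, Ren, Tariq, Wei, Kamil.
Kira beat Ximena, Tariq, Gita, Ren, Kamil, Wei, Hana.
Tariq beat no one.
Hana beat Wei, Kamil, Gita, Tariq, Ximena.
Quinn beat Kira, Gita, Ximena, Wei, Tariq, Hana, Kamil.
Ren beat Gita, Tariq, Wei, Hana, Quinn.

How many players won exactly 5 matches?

3

Win totals: Quinn 7, Kamil 2, Gita 2, Wei 3, Ximena 5, Tariq 0, Ren 5, Kira 7, Hana 5.
Exactly 5: Ximena, Ren, Hana — 3 players.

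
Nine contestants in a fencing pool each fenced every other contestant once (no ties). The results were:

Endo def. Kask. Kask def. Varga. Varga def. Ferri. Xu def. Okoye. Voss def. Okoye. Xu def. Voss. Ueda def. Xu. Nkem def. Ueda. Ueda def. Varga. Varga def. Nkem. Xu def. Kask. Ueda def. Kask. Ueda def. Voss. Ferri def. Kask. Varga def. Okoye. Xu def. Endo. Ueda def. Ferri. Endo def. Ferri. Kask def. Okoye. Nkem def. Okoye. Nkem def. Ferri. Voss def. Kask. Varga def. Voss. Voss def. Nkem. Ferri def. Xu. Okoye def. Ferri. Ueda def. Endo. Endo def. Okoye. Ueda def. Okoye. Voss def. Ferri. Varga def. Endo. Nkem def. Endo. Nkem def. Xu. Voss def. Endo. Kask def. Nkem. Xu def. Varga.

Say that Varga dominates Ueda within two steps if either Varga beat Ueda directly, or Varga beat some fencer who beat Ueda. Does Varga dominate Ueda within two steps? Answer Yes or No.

Varga did not beat Ueda directly.
Varga beat Okoye, Ferri, Voss, Nkem, Endo. Of those, Nkem beat Ueda.

Yes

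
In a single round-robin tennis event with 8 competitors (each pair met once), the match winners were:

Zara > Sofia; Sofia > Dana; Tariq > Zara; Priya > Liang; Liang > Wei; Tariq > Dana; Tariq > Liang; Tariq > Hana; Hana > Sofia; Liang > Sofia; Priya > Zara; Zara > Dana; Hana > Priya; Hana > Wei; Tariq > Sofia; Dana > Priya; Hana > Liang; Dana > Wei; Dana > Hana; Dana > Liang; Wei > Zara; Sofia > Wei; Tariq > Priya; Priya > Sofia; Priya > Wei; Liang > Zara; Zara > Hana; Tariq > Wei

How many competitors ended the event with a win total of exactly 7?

1

Win totals: Hana 4, Tariq 7, Wei 1, Priya 4, Zara 3, Liang 3, Sofia 2, Dana 4.
Exactly 7: Tariq — 1 competitor.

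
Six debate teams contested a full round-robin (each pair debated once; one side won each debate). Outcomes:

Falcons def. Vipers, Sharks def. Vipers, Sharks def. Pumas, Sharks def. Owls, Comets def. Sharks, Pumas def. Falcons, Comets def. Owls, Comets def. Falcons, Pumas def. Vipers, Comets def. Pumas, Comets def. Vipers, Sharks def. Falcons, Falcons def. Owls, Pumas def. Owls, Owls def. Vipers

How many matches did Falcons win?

2

Falcons' results: beat Owls, Vipers; lost to Comets, Pumas, Sharks.
That is 2 wins.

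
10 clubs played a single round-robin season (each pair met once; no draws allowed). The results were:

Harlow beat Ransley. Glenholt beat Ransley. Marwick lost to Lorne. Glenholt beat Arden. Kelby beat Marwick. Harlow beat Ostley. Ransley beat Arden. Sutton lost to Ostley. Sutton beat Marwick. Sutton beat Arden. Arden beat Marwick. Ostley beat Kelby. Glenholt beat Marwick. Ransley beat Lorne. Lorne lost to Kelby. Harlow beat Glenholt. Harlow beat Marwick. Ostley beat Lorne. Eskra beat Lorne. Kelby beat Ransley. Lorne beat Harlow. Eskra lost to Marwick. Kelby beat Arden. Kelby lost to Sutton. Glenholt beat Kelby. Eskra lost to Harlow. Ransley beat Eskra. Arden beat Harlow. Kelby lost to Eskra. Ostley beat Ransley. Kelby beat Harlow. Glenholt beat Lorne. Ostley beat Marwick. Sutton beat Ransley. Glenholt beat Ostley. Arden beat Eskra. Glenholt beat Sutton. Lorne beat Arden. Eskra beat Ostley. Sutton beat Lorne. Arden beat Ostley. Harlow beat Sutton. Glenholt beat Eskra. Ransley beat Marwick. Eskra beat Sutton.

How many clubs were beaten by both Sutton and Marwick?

Sutton beat: Lorne, Kelby, Arden, Marwick, Ransley.
Marwick beat: Eskra.
No one was beaten by both.

0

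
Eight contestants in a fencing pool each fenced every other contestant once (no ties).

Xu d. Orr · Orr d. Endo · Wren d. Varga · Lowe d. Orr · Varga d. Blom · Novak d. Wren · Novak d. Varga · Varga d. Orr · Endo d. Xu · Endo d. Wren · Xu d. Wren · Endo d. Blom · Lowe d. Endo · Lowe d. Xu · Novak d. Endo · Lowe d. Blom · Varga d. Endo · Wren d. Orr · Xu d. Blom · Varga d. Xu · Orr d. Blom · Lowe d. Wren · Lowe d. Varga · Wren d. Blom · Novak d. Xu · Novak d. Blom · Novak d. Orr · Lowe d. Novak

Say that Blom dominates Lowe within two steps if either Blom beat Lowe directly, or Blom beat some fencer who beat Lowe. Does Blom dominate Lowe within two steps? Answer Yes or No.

No

Blom did not beat Lowe directly.
Blom beat no one, so there is no intermediate fencer.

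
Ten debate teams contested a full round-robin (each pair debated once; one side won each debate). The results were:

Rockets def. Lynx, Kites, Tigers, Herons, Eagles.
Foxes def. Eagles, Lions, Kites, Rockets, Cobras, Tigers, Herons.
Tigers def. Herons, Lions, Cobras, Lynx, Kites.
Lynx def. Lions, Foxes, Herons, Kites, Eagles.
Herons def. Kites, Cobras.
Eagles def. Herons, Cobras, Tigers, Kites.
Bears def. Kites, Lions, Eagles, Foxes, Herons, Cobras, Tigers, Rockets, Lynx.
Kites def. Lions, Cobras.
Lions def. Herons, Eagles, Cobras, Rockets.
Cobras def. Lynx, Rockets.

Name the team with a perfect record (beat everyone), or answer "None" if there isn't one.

Bears has 9 wins out of 9 opponents — a perfect record.

Bears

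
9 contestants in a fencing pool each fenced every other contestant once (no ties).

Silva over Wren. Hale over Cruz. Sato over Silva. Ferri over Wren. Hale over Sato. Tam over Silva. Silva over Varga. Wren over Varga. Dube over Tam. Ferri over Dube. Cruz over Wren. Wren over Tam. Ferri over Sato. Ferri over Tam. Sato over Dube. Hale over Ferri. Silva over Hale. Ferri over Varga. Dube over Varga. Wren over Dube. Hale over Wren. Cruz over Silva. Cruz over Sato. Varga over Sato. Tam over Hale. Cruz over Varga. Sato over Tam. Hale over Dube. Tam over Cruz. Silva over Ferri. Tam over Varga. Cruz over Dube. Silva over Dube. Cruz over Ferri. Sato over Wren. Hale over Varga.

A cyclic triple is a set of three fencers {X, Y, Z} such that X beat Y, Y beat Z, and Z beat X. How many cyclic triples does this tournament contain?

18

Win totals: Sato 4, Silva 5, Hale 6, Tam 4, Dube 2, Ferri 5, Wren 3, Varga 1, Cruz 6.
A fencer with w wins dominates both others in C(w,2) triples; summing gives 6 + 10 + 15 + 6 + 1 + 10 + 3 + 0 + 15 = 66 transitive triples.
Total triples C(9,3) = 84, so cyclic triples = 84 − 66 = 18.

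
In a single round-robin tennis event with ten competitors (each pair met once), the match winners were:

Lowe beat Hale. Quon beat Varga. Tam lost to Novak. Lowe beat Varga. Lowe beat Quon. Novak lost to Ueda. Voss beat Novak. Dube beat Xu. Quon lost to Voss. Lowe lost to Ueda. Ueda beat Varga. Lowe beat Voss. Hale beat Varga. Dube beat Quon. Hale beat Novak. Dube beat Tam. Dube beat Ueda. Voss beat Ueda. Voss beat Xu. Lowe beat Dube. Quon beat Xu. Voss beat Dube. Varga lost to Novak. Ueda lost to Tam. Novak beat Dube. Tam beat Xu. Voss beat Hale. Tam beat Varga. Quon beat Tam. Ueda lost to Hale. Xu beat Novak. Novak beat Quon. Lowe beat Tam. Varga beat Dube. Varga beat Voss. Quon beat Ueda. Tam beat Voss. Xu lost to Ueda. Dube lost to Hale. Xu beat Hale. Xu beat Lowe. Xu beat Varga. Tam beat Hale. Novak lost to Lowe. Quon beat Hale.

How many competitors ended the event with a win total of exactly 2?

Win totals: Voss 6, Ueda 4, Hale 4, Lowe 7, Tam 5, Dube 4, Novak 4, Quon 5, Xu 4, Varga 2.
Exactly 2: Varga — 1 competitor.

1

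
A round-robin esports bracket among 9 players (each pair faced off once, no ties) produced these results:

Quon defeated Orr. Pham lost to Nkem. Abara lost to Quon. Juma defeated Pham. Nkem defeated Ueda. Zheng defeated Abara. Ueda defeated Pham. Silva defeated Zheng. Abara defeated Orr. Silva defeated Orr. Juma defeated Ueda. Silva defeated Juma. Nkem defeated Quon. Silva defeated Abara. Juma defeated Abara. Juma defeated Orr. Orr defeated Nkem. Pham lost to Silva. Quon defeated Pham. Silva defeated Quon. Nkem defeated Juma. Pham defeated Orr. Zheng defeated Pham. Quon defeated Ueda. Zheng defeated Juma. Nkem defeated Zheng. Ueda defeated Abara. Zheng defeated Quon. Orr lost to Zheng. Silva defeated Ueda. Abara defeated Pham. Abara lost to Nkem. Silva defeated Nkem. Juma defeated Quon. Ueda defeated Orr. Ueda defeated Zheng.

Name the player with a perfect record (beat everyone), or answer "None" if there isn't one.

Silva

Silva has 8 wins out of 8 opponents — a perfect record.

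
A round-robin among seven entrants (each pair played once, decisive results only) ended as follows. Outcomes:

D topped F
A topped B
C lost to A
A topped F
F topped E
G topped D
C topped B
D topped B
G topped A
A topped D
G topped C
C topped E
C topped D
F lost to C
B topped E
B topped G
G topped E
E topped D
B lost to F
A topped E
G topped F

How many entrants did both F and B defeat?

1

F beat: B, E.
B beat: E, G.
Both beat: E — 1.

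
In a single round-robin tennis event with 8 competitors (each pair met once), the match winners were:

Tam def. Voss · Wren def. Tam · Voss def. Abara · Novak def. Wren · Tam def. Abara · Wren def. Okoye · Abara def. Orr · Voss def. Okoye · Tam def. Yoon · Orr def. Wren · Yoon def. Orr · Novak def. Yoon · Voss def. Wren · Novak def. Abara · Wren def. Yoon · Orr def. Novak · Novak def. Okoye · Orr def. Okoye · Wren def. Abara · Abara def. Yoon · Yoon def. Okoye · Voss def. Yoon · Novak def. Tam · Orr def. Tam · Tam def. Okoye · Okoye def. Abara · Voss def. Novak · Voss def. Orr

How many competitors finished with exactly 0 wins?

Win totals: Okoye 1, Orr 4, Tam 4, Novak 5, Abara 2, Yoon 2, Wren 4, Voss 6.
No competitor has exactly 0 wins.

0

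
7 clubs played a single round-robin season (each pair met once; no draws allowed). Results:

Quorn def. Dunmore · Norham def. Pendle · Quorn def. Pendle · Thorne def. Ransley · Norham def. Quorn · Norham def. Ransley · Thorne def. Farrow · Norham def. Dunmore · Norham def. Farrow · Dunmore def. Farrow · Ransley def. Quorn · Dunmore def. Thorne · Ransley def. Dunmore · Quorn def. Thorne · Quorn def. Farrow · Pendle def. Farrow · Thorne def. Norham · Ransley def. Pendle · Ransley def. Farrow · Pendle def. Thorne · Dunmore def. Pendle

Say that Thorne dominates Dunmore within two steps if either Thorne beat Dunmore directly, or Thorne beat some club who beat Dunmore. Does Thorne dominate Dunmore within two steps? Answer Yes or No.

Thorne did not beat Dunmore directly.
Thorne beat Ransley, Farrow, Norham. Of those, Ransley beat Dunmore.

Yes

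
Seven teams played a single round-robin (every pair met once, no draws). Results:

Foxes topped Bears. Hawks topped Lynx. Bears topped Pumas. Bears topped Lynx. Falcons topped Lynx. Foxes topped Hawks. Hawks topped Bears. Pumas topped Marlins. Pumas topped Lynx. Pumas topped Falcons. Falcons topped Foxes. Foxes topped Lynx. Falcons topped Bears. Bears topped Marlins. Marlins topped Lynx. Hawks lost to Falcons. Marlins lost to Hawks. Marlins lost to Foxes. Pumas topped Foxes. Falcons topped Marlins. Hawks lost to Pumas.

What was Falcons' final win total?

5

Falcons' results: beat Lynx, Foxes, Marlins, Bears, Hawks; lost to Pumas.
That is 5 wins.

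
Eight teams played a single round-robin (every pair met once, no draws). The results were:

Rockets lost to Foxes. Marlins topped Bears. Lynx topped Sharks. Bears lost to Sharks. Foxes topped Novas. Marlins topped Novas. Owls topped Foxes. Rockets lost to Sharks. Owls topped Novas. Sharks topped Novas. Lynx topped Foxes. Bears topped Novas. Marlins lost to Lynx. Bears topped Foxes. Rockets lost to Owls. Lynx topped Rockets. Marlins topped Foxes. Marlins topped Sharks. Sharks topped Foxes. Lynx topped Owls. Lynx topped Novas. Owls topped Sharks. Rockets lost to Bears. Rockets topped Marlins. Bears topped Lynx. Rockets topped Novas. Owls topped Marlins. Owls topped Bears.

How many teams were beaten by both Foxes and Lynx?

2

Foxes beat: Rockets, Novas.
Lynx beat: Rockets, Novas, Sharks, Marlins, Foxes, Owls.
Both beat: Rockets, Novas — 2.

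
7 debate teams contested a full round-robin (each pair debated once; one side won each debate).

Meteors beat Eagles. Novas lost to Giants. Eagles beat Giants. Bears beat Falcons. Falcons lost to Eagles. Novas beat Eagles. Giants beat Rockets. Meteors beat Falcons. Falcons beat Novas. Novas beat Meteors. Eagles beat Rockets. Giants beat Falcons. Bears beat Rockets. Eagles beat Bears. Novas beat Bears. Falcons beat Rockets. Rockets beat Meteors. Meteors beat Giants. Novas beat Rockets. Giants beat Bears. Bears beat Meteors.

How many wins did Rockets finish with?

1

Rockets' results: beat Meteors; lost to Bears, Novas, Eagles, Giants, Falcons.
That is 1 win.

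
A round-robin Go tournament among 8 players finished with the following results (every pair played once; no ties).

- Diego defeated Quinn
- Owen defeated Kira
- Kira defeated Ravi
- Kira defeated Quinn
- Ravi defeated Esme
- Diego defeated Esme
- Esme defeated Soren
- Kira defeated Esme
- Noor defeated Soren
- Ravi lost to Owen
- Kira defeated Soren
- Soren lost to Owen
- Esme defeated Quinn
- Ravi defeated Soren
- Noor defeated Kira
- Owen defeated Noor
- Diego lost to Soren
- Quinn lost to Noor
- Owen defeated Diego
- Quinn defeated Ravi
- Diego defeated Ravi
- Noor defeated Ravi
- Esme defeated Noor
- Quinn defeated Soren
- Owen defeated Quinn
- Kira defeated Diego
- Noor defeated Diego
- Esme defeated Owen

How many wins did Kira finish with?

Kira's results: beat Ravi, Esme, Diego, Soren, Quinn; lost to Owen, Noor.
That is 5 wins.

5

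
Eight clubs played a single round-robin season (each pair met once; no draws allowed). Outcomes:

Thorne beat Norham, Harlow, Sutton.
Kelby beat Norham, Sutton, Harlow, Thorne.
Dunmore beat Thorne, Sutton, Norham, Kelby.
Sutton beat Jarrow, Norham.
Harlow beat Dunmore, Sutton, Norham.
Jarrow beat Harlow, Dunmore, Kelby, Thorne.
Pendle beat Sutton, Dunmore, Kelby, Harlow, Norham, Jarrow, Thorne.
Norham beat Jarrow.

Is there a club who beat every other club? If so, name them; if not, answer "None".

Pendle has 7 wins out of 7 opponents — a perfect record.

Pendle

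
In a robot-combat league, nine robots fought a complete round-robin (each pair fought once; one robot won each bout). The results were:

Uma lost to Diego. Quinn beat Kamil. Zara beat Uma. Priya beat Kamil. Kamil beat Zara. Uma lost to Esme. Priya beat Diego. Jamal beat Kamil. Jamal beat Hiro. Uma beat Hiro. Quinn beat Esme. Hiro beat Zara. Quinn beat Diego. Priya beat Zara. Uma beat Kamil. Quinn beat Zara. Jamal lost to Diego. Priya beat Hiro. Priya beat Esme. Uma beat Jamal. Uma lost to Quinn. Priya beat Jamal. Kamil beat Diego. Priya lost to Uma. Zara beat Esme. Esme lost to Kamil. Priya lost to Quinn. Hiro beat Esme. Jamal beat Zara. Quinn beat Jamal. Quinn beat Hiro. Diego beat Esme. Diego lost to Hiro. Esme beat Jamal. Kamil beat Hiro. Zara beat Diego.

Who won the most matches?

Quinn

Win totals: Kamil 4, Diego 3, Hiro 3, Uma 4, Quinn 8, Priya 6, Esme 2, Zara 3, Jamal 3.
Quinn leads with 8 wins (next highest: 6).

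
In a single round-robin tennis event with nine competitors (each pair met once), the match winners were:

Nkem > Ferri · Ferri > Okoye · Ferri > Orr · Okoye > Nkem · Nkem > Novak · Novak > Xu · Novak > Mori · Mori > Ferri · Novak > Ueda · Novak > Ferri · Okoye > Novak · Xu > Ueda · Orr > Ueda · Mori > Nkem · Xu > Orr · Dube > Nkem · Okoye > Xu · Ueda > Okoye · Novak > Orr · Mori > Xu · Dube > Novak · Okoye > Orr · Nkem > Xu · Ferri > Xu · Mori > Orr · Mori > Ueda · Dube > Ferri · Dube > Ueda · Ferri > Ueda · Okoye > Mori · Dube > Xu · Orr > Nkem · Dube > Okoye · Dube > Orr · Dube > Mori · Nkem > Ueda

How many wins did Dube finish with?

8

Dube's results: beat Novak, Okoye, Nkem, Xu, Orr, Ferri, Mori, Ueda; lost to no one.
That is 8 wins.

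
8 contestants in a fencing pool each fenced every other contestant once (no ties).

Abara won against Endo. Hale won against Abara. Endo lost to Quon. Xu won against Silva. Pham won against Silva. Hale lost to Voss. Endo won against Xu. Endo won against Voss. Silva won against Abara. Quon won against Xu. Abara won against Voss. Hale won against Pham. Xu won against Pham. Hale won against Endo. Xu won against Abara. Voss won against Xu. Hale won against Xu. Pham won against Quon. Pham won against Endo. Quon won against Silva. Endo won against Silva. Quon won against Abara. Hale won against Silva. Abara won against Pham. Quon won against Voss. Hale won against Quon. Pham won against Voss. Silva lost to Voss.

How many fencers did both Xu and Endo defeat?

Xu beat: Pham, Silva, Abara.
Endo beat: Voss, Silva, Xu.
Both beat: Silva — 1.

1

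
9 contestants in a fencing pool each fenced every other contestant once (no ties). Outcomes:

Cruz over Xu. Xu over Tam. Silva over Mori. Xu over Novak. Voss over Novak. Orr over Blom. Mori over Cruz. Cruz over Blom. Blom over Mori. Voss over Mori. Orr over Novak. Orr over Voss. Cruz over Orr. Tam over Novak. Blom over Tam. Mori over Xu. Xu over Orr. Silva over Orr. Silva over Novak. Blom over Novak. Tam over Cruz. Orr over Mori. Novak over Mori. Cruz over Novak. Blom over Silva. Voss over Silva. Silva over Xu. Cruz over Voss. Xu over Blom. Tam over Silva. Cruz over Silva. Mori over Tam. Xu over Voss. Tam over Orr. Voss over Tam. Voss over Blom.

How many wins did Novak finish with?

Novak's results: beat Mori; lost to Xu, Silva, Tam, Orr, Blom, Voss, Cruz.
That is 1 win.

1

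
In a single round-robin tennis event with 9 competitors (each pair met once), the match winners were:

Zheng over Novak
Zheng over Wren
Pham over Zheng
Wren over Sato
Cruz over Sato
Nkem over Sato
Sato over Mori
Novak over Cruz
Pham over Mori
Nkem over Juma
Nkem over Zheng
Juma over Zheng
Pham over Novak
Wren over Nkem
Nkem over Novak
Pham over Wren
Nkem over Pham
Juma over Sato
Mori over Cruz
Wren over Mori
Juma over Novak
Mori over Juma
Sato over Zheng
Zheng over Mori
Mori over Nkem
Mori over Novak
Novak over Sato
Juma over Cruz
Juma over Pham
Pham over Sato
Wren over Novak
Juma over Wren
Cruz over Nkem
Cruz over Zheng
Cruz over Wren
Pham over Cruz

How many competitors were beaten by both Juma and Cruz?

3

Juma beat: Zheng, Sato, Novak, Wren, Pham, Cruz.
Cruz beat: Zheng, Sato, Wren, Nkem.
Both beat: Zheng, Sato, Wren — 3.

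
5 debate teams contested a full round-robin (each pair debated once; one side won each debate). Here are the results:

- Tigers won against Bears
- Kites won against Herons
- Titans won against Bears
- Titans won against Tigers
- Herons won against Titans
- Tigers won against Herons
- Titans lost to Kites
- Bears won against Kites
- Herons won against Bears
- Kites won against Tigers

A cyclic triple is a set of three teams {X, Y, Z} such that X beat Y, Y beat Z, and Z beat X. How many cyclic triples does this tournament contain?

4

Win totals: Tigers 2, Bears 1, Titans 2, Kites 3, Herons 2.
A team with w wins dominates both others in C(w,2) triples; summing gives 1 + 0 + 1 + 3 + 1 = 6 transitive triples.
Total triples C(5,3) = 10, so cyclic triples = 10 − 6 = 4.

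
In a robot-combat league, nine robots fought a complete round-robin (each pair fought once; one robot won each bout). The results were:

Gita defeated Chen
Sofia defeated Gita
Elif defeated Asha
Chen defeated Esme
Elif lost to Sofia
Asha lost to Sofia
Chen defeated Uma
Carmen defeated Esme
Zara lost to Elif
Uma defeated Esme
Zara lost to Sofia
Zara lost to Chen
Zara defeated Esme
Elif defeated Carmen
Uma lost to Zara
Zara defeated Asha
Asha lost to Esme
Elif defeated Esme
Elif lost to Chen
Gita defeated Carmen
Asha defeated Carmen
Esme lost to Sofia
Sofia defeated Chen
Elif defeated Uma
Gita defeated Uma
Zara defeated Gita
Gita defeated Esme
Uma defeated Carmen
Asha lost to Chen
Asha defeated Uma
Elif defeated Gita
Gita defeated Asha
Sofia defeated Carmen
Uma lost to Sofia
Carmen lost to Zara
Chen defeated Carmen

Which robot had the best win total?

Win totals: Gita 5, Sofia 8, Elif 6, Zara 5, Esme 1, Asha 2, Carmen 1, Chen 6, Uma 2.
Sofia leads with 8 wins (next highest: 6).

Sofia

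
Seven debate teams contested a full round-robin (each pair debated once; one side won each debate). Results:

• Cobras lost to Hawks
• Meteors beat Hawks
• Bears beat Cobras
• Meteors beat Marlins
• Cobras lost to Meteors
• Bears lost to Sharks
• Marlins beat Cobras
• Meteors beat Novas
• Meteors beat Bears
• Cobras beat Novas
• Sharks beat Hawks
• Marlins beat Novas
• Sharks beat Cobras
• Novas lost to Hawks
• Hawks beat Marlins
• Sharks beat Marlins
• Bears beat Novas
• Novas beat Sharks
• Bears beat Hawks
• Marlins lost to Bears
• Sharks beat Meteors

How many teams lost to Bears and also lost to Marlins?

2

Bears beat: Cobras, Hawks, Novas, Marlins.
Marlins beat: Cobras, Novas.
Both beat: Cobras, Novas — 2.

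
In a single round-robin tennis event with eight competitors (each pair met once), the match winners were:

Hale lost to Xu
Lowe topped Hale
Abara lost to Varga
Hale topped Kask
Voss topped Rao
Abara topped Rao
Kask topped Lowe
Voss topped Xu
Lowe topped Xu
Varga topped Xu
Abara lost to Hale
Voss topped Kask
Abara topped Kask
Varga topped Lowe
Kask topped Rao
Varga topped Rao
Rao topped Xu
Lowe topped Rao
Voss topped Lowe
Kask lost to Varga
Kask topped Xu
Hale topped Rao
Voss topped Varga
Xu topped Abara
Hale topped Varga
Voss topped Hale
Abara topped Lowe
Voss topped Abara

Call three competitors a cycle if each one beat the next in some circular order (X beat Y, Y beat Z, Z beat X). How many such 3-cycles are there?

Win totals: Voss 7, Varga 5, Hale 4, Xu 2, Lowe 3, Kask 3, Rao 1, Abara 3.
A competitor with w wins dominates both others in C(w,2) triples; summing gives 21 + 10 + 6 + 1 + 3 + 3 + 0 + 3 = 47 transitive triples.
Total triples C(8,3) = 56, so cyclic triples = 56 − 47 = 9.

9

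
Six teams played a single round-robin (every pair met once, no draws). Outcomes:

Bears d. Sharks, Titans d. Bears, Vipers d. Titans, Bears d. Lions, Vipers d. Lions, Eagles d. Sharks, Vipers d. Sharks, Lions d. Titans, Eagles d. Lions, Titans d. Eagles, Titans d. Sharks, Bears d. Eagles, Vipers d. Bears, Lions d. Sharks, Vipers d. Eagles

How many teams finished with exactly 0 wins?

1

Win totals: Bears 3, Lions 2, Eagles 2, Vipers 5, Titans 3, Sharks 0.
Exactly 0: Sharks — 1 team.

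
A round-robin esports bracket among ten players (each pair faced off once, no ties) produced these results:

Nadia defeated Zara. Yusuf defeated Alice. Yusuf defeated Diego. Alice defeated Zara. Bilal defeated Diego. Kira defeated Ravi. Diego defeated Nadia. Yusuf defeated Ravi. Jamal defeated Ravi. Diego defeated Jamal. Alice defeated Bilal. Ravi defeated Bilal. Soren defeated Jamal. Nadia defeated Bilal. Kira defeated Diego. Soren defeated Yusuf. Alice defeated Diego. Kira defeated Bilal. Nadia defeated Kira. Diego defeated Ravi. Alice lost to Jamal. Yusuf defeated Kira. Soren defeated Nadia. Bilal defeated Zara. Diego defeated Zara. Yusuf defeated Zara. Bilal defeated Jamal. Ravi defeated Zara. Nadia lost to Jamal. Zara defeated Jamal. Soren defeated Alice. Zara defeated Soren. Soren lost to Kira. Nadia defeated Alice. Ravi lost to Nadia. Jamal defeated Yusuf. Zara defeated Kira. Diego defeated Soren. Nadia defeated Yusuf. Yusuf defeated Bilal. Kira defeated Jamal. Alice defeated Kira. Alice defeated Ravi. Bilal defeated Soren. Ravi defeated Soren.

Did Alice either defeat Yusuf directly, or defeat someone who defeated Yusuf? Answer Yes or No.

No

Alice did not beat Yusuf directly.
Alice beat Bilal, Diego, Kira, Zara, Ravi, but each of them lost to Yusuf. No two-step path.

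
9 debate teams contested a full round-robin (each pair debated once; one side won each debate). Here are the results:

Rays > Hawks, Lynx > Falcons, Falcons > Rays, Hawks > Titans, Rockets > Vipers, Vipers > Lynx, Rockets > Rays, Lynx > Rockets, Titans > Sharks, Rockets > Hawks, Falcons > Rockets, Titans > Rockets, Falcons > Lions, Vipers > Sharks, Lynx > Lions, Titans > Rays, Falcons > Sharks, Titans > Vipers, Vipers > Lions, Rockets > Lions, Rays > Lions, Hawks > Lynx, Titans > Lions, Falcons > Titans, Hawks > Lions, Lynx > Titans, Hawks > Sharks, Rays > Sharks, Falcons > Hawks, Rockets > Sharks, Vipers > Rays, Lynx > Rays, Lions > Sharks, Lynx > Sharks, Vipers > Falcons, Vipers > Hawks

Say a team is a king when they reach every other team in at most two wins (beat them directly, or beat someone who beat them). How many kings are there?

Falcons reaches everyone (king).
Lions cannot reach Falcons, Vipers, Hawks, Lynx, Titans, Rays, Rockets in two steps.
Sharks cannot reach Falcons, Lions, Vipers, Hawks, Lynx, Titans, Rays, Rockets in two steps.
Vipers reaches everyone (king).
Hawks reaches everyone (king).
Lynx reaches everyone (king).
Titans reaches everyone (king).
Rays cannot reach Falcons, Vipers, Rockets in two steps.
Rockets reaches everyone (king).
Kings: Falcons, Vipers, Hawks, Lynx, Titans, Rockets — 6.

6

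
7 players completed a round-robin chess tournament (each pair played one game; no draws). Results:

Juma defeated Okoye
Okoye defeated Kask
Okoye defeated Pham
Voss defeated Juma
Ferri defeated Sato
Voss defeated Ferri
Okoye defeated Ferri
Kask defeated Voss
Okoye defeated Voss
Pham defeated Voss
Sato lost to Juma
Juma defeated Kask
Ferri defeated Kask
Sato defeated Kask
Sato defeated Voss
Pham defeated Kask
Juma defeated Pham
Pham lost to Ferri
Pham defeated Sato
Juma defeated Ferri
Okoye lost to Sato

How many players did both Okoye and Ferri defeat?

2

Okoye beat: Voss, Ferri, Pham, Kask.
Ferri beat: Sato, Pham, Kask.
Both beat: Pham, Kask — 2.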